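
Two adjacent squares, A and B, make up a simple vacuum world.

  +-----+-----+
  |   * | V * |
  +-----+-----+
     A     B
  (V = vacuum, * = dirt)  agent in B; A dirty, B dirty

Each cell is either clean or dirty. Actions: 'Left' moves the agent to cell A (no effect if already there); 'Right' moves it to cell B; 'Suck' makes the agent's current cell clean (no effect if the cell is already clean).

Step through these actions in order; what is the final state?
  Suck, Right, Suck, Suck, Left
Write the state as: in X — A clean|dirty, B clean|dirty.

in A — A dirty, B clean

step 1/5 (Suck): in B — A dirty, B clean
step 2/5 (Right): in B — A dirty, B clean
step 3/5 (Suck): in B — A dirty, B clean
step 4/5 (Suck): in B — A dirty, B clean
step 5/5 (Left): in A — A dirty, B clean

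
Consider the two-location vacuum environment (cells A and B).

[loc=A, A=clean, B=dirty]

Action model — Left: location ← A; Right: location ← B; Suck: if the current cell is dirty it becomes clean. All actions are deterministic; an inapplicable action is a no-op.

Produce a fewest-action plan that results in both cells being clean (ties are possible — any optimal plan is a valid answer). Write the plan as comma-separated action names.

1. Right → loc=B A=clean B=dirty
2. Suck → loc=B A=clean B=clean
min 2: go B then Suck

Right, Suck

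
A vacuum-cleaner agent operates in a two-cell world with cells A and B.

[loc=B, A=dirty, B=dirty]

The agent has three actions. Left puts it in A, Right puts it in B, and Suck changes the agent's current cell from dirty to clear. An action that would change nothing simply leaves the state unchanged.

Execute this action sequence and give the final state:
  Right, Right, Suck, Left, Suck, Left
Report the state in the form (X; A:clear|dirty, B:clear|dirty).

1) do Right; now (B; A:dirty, B:dirty)
2) do Right; now (B; A:dirty, B:dirty)
3) do Suck; now (B; A:dirty, B:clear)
4) do Left; now (A; A:dirty, B:clear)
5) do Suck; now (A; A:clear, B:clear)
6) do Left; now (A; A:clear, B:clear)

(A; A:clear, B:clear)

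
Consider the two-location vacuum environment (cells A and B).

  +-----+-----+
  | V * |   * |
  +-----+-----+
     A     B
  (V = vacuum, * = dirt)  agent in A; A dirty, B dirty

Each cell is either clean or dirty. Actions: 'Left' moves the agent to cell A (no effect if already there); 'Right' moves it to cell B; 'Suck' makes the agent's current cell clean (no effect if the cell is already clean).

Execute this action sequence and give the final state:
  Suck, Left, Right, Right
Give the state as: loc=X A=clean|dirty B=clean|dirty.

loc=B A=clean B=dirty

step 1/4 (Suck): loc=A A=clean B=dirty
step 2/4 (Left): loc=A A=clean B=dirty
step 3/4 (Right): loc=B A=clean B=dirty
step 4/4 (Right): loc=B A=clean B=dirty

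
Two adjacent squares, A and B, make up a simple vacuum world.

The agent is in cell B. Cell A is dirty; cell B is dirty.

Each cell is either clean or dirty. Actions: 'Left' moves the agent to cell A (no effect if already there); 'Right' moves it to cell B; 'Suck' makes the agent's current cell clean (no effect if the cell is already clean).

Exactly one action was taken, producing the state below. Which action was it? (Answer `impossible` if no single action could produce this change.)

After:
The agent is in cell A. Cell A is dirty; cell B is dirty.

Left

try  Left: loc=A A=dirty B=dirty  ← match
try Right: loc=B A=dirty B=dirty
try  Suck: loc=B A=dirty B=clean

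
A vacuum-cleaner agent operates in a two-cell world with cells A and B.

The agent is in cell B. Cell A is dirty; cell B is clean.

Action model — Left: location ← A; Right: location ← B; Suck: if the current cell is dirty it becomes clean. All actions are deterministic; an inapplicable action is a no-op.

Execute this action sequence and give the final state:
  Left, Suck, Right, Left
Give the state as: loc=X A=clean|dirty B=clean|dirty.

t=1 Left ⇒ loc=A A=dirty B=clean
t=2 Suck ⇒ loc=A A=clean B=clean
t=3 Right ⇒ loc=B A=clean B=clean
t=4 Left ⇒ loc=A A=clean B=clean

loc=A A=clean B=clean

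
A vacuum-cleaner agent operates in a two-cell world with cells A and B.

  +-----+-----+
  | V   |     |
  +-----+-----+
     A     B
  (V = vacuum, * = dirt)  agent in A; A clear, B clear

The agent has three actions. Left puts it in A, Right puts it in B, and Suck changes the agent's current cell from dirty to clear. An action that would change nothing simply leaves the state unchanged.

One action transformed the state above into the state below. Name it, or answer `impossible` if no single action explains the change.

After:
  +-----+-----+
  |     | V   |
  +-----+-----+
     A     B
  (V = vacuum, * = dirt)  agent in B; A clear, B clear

try  Left: <A|clear|clear>
try Right: <B|clear|clear>  ← match
try  Suck: <A|clear|clear>

Right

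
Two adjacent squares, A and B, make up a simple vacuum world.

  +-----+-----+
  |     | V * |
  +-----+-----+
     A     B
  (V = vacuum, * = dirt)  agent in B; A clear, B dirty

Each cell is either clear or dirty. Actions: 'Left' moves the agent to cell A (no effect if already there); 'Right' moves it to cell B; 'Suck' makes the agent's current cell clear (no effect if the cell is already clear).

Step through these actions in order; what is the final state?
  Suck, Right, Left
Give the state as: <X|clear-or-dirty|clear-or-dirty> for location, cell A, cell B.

<A|clear|clear>

step 1/3 (Suck): <B|clear|clear>
step 2/3 (Right): <B|clear|clear>
step 3/3 (Left): <A|clear|clear>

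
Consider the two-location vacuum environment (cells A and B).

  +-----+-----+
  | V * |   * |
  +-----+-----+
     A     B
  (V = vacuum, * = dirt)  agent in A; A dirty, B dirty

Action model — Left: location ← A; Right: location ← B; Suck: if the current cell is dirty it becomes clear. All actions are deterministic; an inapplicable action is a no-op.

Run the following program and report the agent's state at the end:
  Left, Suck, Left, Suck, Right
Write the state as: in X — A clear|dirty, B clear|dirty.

in B — A clear, B dirty

Left (#1): in A — A dirty, B dirty
Suck (#2): in A — A clear, B dirty
Left (#3): in A — A clear, B dirty
Suck (#4): in A — A clear, B dirty
Right (#5): in B — A clear, B dirty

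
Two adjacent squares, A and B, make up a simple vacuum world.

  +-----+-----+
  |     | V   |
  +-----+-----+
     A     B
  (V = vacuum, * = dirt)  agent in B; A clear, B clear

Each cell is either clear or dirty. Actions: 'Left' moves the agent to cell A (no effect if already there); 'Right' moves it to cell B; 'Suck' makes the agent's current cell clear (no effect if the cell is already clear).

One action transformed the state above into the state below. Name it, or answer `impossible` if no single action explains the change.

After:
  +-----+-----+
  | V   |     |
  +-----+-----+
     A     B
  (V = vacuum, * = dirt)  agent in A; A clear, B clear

Left

try  Left: (A; A:clear, B:clear)  ← match
try Right: (B; A:clear, B:clear)
try  Suck: (B; A:clear, B:clear)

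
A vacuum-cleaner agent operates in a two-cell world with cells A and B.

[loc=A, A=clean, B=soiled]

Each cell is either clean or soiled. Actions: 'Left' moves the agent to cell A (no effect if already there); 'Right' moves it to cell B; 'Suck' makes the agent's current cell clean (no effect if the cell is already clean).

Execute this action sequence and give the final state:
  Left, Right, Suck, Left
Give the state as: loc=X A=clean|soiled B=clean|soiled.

[1] after Left: loc=A A=clean B=soiled
[2] after Right: loc=B A=clean B=soiled
[3] after Suck: loc=B A=clean B=clean
[4] after Left: loc=A A=clean B=clean

loc=A A=clean B=clean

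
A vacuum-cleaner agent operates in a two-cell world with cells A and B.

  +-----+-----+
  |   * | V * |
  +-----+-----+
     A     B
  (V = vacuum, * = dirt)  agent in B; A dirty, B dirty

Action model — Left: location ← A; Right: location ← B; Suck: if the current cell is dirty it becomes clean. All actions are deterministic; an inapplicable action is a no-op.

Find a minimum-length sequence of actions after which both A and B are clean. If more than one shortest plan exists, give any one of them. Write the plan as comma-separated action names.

Suck (#1): in B — A dirty, B clean
Left (#2): in A — A dirty, B clean
Suck (#3): in A — A clean, B clean
min 3: Suck B + move + Suck A

Suck, Left, Suck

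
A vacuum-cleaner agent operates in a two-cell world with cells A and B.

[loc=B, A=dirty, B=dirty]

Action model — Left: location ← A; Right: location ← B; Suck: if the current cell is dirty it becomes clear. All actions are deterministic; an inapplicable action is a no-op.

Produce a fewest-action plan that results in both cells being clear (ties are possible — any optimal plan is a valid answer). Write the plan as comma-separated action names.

t=1 Suck ⇒ in B — A dirty, B clear
t=2 Left ⇒ in A — A dirty, B clear
t=3 Suck ⇒ in A — A clear, B clear
min 3: Suck B + move + Suck A

Suck, Left, Suck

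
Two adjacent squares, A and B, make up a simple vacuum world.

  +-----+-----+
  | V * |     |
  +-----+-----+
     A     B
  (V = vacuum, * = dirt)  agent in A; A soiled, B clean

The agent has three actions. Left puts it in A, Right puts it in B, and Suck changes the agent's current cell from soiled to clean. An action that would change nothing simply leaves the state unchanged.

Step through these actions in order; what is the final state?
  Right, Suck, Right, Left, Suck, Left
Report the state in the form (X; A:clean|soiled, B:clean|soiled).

step 1/6 (Right): (B; A:soiled, B:clean)
step 2/6 (Suck): (B; A:soiled, B:clean)
step 3/6 (Right): (B; A:soiled, B:clean)
step 4/6 (Left): (A; A:soiled, B:clean)
step 5/6 (Suck): (A; A:clean, B:clean)
step 6/6 (Left): (A; A:clean, B:clean)

(A; A:clean, B:clean)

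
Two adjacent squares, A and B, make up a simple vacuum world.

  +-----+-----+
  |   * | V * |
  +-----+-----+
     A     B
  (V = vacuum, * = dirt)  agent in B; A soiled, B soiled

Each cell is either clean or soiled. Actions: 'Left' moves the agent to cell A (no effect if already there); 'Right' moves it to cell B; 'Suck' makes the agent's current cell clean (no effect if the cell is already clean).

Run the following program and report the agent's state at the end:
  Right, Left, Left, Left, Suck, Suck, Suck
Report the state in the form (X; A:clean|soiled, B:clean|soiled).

step 1/7 (Right): (B; A:soiled, B:soiled)
step 2/7 (Left): (A; A:soiled, B:soiled)
step 3/7 (Left): (A; A:soiled, B:soiled)
step 4/7 (Left): (A; A:soiled, B:soiled)
step 5/7 (Suck): (A; A:clean, B:soiled)
step 6/7 (Suck): (A; A:clean, B:soiled)
step 7/7 (Suck): (A; A:clean, B:soiled)

(A; A:clean, B:soiled)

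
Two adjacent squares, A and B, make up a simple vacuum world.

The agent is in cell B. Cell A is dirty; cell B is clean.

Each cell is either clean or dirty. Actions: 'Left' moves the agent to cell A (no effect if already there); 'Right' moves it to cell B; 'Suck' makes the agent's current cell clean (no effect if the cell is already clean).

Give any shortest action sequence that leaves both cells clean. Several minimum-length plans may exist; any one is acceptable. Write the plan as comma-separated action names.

1) do Left; now loc=A A=dirty B=clean
2) do Suck; now loc=A A=clean B=clean
min 2: go A then Suck

Left, Suck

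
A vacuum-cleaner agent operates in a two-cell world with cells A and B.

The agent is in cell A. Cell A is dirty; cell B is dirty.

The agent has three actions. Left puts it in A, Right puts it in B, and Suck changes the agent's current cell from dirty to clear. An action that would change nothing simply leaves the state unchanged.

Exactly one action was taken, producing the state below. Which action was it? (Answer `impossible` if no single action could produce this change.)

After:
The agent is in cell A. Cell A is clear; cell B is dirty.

try  Left: <A|dirty|dirty>
try Right: <B|dirty|dirty>
try  Suck: <A|clear|dirty>  ← match

Suck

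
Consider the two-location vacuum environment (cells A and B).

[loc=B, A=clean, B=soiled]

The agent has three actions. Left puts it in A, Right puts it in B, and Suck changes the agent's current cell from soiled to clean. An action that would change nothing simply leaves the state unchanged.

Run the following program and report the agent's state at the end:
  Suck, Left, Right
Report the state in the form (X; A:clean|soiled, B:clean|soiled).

1. Suck → (B; A:clean, B:clean)
2. Left → (A; A:clean, B:clean)
3. Right → (B; A:clean, B:clean)

(B; A:clean, B:clean)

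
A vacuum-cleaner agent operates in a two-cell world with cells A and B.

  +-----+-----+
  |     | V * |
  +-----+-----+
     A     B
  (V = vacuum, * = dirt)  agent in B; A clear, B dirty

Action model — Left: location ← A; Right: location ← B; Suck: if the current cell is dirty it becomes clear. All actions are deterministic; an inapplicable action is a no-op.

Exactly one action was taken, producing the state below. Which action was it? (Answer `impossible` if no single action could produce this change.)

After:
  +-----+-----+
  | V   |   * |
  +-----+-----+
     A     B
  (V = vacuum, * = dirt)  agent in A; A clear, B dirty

Left

try  Left: in A — A clear, B dirty  ← match
try Right: in B — A clear, B dirty
try  Suck: in B — A clear, B clear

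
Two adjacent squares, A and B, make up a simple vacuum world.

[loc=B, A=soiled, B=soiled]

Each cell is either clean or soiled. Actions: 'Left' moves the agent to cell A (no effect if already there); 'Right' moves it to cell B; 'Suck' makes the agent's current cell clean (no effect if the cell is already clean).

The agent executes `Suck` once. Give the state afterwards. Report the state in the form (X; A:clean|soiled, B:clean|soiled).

start: (B; A:soiled, B:soiled)
1) do Suck; now (B; A:soiled, B:clean)

(B; A:soiled, B:clean)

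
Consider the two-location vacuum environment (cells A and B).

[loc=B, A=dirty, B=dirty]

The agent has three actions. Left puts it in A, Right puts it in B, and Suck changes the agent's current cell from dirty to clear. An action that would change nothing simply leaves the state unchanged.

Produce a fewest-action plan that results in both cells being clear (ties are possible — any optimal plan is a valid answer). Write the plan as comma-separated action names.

[1] after Suck: (B; A:dirty, B:clear)
[2] after Left: (A; A:dirty, B:clear)
[3] after Suck: (A; A:clear, B:clear)
min 3: Suck B + move + Suck A

Suck, Left, Suck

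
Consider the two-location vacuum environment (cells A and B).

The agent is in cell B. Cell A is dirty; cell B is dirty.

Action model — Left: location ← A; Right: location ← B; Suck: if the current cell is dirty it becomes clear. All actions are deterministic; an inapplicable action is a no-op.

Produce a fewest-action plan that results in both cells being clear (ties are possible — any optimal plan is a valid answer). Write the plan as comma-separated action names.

t=1 Suck ⇒ (B; A:dirty, B:clear)
t=2 Left ⇒ (A; A:dirty, B:clear)
t=3 Suck ⇒ (A; A:clear, B:clear)
min 3: Suck B + move + Suck A

Suck, Left, Suck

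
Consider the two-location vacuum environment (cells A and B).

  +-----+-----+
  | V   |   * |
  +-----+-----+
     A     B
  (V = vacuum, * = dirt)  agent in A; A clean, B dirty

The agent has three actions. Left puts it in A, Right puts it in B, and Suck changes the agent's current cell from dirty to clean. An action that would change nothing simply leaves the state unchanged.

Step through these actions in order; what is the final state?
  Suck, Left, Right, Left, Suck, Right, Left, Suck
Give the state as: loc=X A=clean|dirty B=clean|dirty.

Suck (#1): loc=A A=clean B=dirty
Left (#2): loc=A A=clean B=dirty
Right (#3): loc=B A=clean B=dirty
Left (#4): loc=A A=clean B=dirty
Suck (#5): loc=A A=clean B=dirty
Right (#6): loc=B A=clean B=dirty
Left (#7): loc=A A=clean B=dirty
Suck (#8): loc=A A=clean B=dirty

loc=A A=clean B=dirty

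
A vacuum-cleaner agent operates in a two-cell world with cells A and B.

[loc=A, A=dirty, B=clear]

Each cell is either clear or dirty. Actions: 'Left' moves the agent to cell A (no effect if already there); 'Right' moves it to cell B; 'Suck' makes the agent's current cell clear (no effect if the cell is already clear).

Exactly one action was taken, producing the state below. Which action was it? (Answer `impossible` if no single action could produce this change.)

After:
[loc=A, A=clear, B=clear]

try  Left: <A|dirty|clear>
try Right: <B|dirty|clear>
try  Suck: <A|clear|clear>  ← match

Suck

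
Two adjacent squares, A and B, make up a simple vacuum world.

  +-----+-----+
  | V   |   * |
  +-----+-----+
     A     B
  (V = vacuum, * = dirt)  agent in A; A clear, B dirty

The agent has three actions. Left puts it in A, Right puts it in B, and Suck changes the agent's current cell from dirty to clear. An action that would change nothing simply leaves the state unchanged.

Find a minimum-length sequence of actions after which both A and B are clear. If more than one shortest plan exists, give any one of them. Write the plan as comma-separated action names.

step 1/2 (Right): (B; A:clear, B:dirty)
step 2/2 (Suck): (B; A:clear, B:clear)
min 2: go B then Suck

Right, Suck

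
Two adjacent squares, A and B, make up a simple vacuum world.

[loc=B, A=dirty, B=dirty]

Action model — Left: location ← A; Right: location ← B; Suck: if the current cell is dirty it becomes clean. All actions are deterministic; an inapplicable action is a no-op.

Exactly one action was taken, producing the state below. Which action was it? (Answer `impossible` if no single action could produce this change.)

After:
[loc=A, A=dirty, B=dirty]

Left

try  Left: loc=A A=dirty B=dirty  ← match
try Right: loc=B A=dirty B=dirty
try  Suck: loc=B A=dirty B=clean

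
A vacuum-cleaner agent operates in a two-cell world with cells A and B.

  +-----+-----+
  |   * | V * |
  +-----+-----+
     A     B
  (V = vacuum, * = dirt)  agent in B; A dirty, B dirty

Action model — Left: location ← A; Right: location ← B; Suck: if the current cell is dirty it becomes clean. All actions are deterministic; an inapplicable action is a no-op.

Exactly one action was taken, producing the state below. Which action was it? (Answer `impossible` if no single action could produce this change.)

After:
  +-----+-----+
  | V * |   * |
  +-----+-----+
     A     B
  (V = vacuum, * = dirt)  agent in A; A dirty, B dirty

Left

try  Left: <A|dirty|dirty>  ← match
try Right: <B|dirty|dirty>
try  Suck: <B|dirty|clean>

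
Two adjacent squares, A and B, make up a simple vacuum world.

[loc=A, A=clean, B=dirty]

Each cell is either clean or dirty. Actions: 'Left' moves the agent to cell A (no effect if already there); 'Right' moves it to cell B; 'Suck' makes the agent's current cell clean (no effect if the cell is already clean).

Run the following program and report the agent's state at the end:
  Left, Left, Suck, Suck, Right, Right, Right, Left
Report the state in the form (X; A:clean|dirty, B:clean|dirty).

(A; A:clean, B:dirty)

Left (#1): (A; A:clean, B:dirty)
Left (#2): (A; A:clean, B:dirty)
Suck (#3): (A; A:clean, B:dirty)
Suck (#4): (A; A:clean, B:dirty)
Right (#5): (B; A:clean, B:dirty)
Right (#6): (B; A:clean, B:dirty)
Right (#7): (B; A:clean, B:dirty)
Left (#8): (A; A:clean, B:dirty)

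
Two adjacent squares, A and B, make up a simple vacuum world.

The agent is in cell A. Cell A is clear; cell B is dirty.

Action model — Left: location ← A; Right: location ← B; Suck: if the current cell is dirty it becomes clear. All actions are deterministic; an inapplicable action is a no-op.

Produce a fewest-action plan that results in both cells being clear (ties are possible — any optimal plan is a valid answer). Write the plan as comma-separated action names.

Right (#1): loc=B A=clear B=dirty
Suck (#2): loc=B A=clear B=clear
min 2: go B then Suck

Right, Suck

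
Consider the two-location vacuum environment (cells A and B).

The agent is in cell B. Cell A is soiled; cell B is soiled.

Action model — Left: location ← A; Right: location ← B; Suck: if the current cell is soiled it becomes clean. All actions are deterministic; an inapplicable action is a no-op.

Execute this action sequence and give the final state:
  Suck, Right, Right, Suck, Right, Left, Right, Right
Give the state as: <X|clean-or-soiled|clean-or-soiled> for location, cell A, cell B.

Suck (#1): <B|soiled|clean>
Right (#2): <B|soiled|clean>
Right (#3): <B|soiled|clean>
Suck (#4): <B|soiled|clean>
Right (#5): <B|soiled|clean>
Left (#6): <A|soiled|clean>
Right (#7): <B|soiled|clean>
Right (#8): <B|soiled|clean>

<B|soiled|clean>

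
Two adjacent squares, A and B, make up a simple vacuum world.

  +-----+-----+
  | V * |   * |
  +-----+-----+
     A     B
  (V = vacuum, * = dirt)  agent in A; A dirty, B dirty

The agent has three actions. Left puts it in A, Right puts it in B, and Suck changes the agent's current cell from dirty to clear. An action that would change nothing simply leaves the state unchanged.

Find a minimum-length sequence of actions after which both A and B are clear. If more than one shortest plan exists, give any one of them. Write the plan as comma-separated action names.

Suck, Right, Suck

Suck (#1): <A|clear|dirty>
Right (#2): <B|clear|dirty>
Suck (#3): <B|clear|clear>
min 3: Suck A + move + Suck B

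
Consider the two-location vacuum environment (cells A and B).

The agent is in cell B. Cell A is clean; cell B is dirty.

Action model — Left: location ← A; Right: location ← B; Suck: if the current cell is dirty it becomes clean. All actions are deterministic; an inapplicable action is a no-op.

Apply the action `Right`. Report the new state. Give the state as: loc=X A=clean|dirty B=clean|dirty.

start: loc=B A=clean B=dirty
Right (#1): loc=B A=clean B=dirty

loc=B A=clean B=dirty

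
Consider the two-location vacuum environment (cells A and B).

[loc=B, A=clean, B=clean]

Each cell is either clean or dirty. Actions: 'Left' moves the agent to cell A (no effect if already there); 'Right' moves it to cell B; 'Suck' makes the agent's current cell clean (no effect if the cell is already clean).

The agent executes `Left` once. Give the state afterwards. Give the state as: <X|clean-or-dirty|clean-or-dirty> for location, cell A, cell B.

<A|clean|clean>

start: <B|clean|clean>
step 1/1 (Left): <A|clean|clean>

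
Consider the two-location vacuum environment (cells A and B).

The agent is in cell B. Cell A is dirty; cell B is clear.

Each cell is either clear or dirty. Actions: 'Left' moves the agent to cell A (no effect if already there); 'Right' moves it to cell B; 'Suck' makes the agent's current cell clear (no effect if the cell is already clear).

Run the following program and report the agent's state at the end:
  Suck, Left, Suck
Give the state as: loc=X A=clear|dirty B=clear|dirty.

1. Suck → loc=B A=dirty B=clear
2. Left → loc=A A=dirty B=clear
3. Suck → loc=A A=clear B=clear

loc=A A=clear B=clear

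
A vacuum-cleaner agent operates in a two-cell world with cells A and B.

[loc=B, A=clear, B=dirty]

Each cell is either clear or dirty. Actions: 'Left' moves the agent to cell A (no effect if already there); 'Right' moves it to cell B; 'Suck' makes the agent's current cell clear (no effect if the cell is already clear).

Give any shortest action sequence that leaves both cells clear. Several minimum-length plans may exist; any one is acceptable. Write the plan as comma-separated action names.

Suck

1) do Suck; now (B; A:clear, B:clear)
min 1: B is dirty, one Suck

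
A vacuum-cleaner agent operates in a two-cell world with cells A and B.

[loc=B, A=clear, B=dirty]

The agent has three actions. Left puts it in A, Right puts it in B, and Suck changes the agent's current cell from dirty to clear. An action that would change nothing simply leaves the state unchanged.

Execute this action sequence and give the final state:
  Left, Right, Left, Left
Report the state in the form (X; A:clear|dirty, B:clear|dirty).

(A; A:clear, B:dirty)

step 1/4 (Left): (A; A:clear, B:dirty)
step 2/4 (Right): (B; A:clear, B:dirty)
step 3/4 (Left): (A; A:clear, B:dirty)
step 4/4 (Left): (A; A:clear, B:dirty)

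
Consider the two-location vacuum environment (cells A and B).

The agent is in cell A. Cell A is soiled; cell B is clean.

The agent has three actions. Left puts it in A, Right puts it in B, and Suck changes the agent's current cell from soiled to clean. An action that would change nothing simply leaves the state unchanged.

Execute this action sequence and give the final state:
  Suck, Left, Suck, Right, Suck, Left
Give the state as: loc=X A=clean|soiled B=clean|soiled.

loc=A A=clean B=clean

1. Suck → loc=A A=clean B=clean
2. Left → loc=A A=clean B=clean
3. Suck → loc=A A=clean B=clean
4. Right → loc=B A=clean B=clean
5. Suck → loc=B A=clean B=clean
6. Left → loc=A A=clean B=clean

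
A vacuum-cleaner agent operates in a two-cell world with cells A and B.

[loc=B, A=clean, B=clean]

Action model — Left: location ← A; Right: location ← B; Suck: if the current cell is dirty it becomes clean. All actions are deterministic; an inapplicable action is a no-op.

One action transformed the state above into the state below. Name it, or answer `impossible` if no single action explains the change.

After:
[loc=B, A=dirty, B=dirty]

try  Left: (A; A:clean, B:clean)
try Right: (B; A:clean, B:clean)
try  Suck: (B; A:clean, B:clean)
no single action produces the after-state

impossible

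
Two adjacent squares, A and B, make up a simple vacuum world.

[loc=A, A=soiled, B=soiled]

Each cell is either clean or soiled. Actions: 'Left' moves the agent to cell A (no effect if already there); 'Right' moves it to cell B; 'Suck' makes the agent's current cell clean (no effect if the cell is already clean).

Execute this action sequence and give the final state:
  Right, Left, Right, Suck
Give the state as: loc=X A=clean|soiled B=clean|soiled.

1) do Right; now loc=B A=soiled B=soiled
2) do Left; now loc=A A=soiled B=soiled
3) do Right; now loc=B A=soiled B=soiled
4) do Suck; now loc=B A=soiled B=clean

loc=B A=soiled B=clean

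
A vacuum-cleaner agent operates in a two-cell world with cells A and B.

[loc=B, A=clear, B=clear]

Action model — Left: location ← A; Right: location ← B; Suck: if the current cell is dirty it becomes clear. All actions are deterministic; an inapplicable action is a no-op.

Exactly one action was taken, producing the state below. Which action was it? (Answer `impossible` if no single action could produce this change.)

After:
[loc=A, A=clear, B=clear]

try  Left: (A; A:clear, B:clear)  ← match
try Right: (B; A:clear, B:clear)
try  Suck: (B; A:clear, B:clear)

Left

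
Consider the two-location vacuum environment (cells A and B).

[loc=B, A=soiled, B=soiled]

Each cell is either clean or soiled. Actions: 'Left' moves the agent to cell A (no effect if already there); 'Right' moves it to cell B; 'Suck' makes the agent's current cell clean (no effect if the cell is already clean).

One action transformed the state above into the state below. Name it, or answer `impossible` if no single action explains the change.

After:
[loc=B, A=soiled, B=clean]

Suck

try  Left: <A|soiled|soiled>
try Right: <B|soiled|soiled>
try  Suck: <B|soiled|clean>  ← match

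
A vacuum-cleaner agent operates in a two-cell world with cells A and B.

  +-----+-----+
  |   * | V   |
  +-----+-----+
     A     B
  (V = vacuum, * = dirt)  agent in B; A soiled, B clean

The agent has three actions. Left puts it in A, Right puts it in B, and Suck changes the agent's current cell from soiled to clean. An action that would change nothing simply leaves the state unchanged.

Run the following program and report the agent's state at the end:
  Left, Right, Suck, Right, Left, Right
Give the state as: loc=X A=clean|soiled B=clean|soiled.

Left (#1): loc=A A=soiled B=clean
Right (#2): loc=B A=soiled B=clean
Suck (#3): loc=B A=soiled B=clean
Right (#4): loc=B A=soiled B=clean
Left (#5): loc=A A=soiled B=clean
Right (#6): loc=B A=soiled B=clean

loc=B A=soiled B=clean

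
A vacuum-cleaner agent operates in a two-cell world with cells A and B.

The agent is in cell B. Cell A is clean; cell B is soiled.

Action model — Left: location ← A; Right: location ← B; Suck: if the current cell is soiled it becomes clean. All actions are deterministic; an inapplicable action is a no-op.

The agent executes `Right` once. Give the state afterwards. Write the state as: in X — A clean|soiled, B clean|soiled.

start: in B — A clean, B soiled
t=1 Right ⇒ in B — A clean, B soiled

in B — A clean, B soiled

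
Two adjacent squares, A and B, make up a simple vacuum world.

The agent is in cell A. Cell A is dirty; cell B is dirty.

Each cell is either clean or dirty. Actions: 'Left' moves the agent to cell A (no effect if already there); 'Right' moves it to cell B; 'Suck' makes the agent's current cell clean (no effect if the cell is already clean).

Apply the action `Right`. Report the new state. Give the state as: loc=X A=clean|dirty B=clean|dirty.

loc=B A=dirty B=dirty

start: loc=A A=dirty B=dirty
step 1/1 (Right): loc=B A=dirty B=dirty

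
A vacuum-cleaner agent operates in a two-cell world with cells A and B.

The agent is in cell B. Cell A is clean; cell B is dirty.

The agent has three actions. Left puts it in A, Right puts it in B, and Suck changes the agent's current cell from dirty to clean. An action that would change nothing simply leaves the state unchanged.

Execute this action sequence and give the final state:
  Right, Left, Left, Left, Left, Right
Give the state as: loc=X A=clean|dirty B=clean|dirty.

loc=B A=clean B=dirty

1) do Right; now loc=B A=clean B=dirty
2) do Left; now loc=A A=clean B=dirty
3) do Left; now loc=A A=clean B=dirty
4) do Left; now loc=A A=clean B=dirty
5) do Left; now loc=A A=clean B=dirty
6) do Right; now loc=B A=clean B=dirty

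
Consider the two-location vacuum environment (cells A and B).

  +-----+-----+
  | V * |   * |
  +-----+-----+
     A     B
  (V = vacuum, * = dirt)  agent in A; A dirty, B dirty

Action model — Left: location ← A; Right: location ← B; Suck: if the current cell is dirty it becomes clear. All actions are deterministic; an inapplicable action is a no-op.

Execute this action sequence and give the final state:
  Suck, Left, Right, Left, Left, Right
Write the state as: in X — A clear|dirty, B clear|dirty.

[1] after Suck: in A — A clear, B dirty
[2] after Left: in A — A clear, B dirty
[3] after Right: in B — A clear, B dirty
[4] after Left: in A — A clear, B dirty
[5] after Left: in A — A clear, B dirty
[6] after Right: in B — A clear, B dirty

in B — A clear, B dirty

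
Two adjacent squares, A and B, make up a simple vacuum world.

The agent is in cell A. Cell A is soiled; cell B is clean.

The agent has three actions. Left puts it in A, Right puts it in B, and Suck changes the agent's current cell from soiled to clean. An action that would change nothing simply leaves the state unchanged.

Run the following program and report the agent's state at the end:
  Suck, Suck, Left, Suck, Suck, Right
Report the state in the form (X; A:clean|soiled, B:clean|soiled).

(B; A:clean, B:clean)

1. Suck → (A; A:clean, B:clean)
2. Suck → (A; A:clean, B:clean)
3. Left → (A; A:clean, B:clean)
4. Suck → (A; A:clean, B:clean)
5. Suck → (A; A:clean, B:clean)
6. Right → (B; A:clean, B:clean)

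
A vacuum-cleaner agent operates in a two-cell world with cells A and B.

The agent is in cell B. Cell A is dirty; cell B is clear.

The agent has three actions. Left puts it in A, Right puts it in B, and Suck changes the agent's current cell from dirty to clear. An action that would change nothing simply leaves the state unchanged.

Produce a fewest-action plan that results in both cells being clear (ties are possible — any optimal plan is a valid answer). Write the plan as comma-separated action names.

Left, Suck

1) do Left; now <A|dirty|clear>
2) do Suck; now <A|clear|clear>
min 2: go A then Suck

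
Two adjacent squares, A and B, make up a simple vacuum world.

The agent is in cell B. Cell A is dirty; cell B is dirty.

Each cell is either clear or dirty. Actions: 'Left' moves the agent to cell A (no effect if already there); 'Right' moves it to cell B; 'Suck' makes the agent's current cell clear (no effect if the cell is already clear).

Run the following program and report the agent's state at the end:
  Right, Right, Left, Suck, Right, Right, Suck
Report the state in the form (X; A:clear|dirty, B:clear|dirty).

[1] after Right: (B; A:dirty, B:dirty)
[2] after Right: (B; A:dirty, B:dirty)
[3] after Left: (A; A:dirty, B:dirty)
[4] after Suck: (A; A:clear, B:dirty)
[5] after Right: (B; A:clear, B:dirty)
[6] after Right: (B; A:clear, B:dirty)
[7] after Suck: (B; A:clear, B:clear)

(B; A:clear, B:clear)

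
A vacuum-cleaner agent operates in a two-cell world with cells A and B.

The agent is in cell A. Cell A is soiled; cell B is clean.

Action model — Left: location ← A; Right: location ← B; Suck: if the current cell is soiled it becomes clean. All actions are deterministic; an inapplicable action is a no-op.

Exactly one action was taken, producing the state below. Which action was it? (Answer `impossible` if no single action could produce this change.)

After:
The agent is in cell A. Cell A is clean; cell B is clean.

Suck

try  Left: <A|soiled|clean>
try Right: <B|soiled|clean>
try  Suck: <A|clean|clean>  ← match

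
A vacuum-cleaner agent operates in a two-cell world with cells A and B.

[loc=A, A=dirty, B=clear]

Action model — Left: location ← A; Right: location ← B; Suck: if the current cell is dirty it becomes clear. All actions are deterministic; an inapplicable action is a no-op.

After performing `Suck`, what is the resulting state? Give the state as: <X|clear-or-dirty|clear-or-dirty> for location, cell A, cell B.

start: <A|dirty|clear>
Suck (#1): <A|clear|clear>

<A|clear|clear>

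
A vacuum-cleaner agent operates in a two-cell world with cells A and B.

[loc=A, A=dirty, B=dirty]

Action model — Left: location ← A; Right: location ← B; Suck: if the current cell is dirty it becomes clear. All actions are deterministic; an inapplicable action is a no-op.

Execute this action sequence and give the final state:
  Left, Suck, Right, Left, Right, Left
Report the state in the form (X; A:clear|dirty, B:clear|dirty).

1. Left → (A; A:dirty, B:dirty)
2. Suck → (A; A:clear, B:dirty)
3. Right → (B; A:clear, B:dirty)
4. Left → (A; A:clear, B:dirty)
5. Right → (B; A:clear, B:dirty)
6. Left → (A; A:clear, B:dirty)

(A; A:clear, B:dirty)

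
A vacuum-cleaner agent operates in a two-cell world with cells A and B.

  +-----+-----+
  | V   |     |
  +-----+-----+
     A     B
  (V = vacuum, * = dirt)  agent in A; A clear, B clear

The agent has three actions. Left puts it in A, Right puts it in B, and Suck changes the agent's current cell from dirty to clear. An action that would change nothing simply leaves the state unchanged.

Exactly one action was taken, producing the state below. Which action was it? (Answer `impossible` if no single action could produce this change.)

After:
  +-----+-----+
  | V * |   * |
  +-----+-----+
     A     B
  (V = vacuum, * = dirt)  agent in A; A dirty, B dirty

impossible

try  Left: in A — A clear, B clear
try Right: in B — A clear, B clear
try  Suck: in A — A clear, B clear
no single action produces the after-state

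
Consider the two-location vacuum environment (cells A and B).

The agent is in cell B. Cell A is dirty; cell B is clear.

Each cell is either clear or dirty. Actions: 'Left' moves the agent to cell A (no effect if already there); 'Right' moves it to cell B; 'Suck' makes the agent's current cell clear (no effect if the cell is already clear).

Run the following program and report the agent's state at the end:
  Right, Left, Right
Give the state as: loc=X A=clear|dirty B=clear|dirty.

[1] after Right: loc=B A=dirty B=clear
[2] after Left: loc=A A=dirty B=clear
[3] after Right: loc=B A=dirty B=clear

loc=B A=dirty B=clear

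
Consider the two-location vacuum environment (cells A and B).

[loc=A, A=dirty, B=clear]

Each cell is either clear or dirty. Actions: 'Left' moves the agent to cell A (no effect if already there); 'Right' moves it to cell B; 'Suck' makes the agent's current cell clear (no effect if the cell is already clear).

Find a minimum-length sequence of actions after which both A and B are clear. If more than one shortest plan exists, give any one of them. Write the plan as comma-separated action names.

1) do Suck; now loc=A A=clear B=clear
min 1: A is dirty, one Suck

Suck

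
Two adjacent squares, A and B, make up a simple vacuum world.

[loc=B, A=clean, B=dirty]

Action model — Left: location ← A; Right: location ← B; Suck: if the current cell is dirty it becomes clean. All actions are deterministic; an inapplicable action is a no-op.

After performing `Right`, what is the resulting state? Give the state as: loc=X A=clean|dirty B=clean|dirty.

start: loc=B A=clean B=dirty
t=1 Right ⇒ loc=B A=clean B=dirty

loc=B A=clean B=dirty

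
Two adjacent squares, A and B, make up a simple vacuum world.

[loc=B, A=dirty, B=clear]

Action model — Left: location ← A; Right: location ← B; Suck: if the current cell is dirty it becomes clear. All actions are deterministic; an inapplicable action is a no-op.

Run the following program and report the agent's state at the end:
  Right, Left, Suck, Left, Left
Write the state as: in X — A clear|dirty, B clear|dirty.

in A — A clear, B clear

1. Right → in B — A dirty, B clear
2. Left → in A — A dirty, B clear
3. Suck → in A — A clear, B clear
4. Left → in A — A clear, B clear
5. Left → in A — A clear, B clear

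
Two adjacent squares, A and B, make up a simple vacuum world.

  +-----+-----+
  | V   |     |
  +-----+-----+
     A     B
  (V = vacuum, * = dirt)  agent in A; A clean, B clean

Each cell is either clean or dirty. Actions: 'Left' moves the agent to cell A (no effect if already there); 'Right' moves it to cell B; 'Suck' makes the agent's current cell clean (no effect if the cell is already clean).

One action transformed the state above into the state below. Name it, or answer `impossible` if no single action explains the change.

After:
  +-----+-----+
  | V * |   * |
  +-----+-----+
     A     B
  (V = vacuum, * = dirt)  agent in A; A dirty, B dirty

impossible

try  Left: (A; A:clean, B:clean)
try Right: (B; A:clean, B:clean)
try  Suck: (A; A:clean, B:clean)
no single action produces the after-state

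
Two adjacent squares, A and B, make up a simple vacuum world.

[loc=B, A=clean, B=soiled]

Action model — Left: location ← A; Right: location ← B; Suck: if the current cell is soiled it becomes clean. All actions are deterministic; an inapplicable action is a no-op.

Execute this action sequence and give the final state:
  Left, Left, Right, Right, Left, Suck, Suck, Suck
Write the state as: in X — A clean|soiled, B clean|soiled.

1) do Left; now in A — A clean, B soiled
2) do Left; now in A — A clean, B soiled
3) do Right; now in B — A clean, B soiled
4) do Right; now in B — A clean, B soiled
5) do Left; now in A — A clean, B soiled
6) do Suck; now in A — A clean, B soiled
7) do Suck; now in A — A clean, B soiled
8) do Suck; now in A — A clean, B soiled

in A — A clean, B soiled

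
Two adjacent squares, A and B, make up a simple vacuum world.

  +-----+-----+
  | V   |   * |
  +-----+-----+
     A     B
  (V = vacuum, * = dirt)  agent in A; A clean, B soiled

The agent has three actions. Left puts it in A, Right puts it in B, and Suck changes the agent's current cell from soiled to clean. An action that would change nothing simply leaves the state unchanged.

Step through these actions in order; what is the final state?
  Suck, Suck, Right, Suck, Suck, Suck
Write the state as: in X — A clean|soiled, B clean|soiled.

[1] after Suck: in A — A clean, B soiled
[2] after Suck: in A — A clean, B soiled
[3] after Right: in B — A clean, B soiled
[4] after Suck: in B — A clean, B clean
[5] after Suck: in B — A clean, B clean
[6] after Suck: in B — A clean, B clean

in B — A clean, B clean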